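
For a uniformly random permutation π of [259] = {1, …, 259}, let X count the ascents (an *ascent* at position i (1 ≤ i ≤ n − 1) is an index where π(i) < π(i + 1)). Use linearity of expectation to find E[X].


Write X = Σ X_I over i = 1, …, 258, with X_I the indicator of one ascent.
There are 258 indicators.
For each fixed i, the pair (π(i), π(i+1)) is a uniformly random ordered pair of distinct values from {1, …, 259}; by symmetry P[π(i) < π(i+1)] = 1/2.
By linearity: E[X] = 258 · (1/2) = (259 − 1) · (1/2) = 129 ≈ 129.00000.

E[X] = 129 = 129.00000.


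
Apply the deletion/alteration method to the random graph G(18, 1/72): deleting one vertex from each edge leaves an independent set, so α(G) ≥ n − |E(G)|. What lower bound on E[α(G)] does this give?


E[|E(G)|] = C(18, 2)·p = 153 · (1/72) = 17/8.
E[α(G)] ≥ n − E[|E(G)|] = 18 − 17/8 = 127/8.
Numerically: ≈ 15.8750.
(This is only a lower bound; the true E[α(G)] may be larger.)

E[α(G)] ≥ 127/8 ≈ 15.8750.


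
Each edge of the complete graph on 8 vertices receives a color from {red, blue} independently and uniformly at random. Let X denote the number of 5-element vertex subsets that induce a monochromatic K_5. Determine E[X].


Let X = Σ_S X_S over the C(8, 5) = 56 subsets S of size 5, where X_S = 1 if the K_5 on S is monochromatic.
For a fixed S, the K_5 on S has C(5, 2) = 10 edges. P[all 10 edges red] = (1/2)^10, and likewise for blue, so P[monochromatic] = 2·(1/2)^10 = 2^{1 − 10} = 1/512.
By linearity of expectation: E[X] = C(8, 5) · 2^{1 − 10} = 56 · 1/512 = 7/64.
Numerically: E[X] ≈ 0.1094.

E[X] = C(8,5)·2^(1−C(5,2)) = 7/64 ≈ 0.1094.


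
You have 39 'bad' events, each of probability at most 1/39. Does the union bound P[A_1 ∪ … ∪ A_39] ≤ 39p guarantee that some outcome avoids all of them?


Union bound: P[∪_{i=1}^{39} A_i] ≤ Σ_i P[A_i] ≤ 39·p = 39·(1/39) = 1.
Numerically: 1 ≈ 1.0000.
Is 1 < 1? NO.
Since the bound 1 is ≥ 1, the union bound is uninformative here; it does NOT by itself certify existence.

39·p = 1 ≈ 1.0000; existence NOT certified by the union bound.


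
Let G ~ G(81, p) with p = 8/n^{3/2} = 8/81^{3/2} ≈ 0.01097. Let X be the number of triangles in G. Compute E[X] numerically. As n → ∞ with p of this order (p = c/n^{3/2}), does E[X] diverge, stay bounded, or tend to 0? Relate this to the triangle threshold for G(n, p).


Number of potential triangles: C(81, 3) = 85320.
Each occurs with probability p³ ≈ (0.01097)³ ≈ 1.321561e-06.
By linearity: E[X] = C(81, 3)·p³ ≈ 85320 · 1.321561e-06 ≈ 0.1128.
Since α = 3/2 > 1, p = c/n^{3/2} = o(1/n) is below the triangle threshold p ~ 1/n. Asymptotically E[X] ~ (c³/6)·n^{3(1−α)} = (8³/6)·n^{-1.5} → 0, so by Markov's inequality G has no triangles w.h.p.

E[X] ≈ 0.1128; in regime p = Θ(1/n^{3/2}) E[X] tends to 0 (below the triangle threshold p ~ 1/n).


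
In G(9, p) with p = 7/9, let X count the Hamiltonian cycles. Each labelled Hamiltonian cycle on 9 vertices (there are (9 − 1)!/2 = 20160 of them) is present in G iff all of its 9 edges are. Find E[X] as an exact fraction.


K_9 has (9 − 1)!/2 = 20160 labelled Hamiltonian cycles.
For each such Hamiltonian cycle H, let X_H = 1 if all 9 edges of H are present in G. Then P[X_H = 1] = p^{9} = (7/9)^{9} = 40353607/387420489.
By linearity: E[X] = Σ_H E[X_H] = 20160 · p^{9} = 20160 · 40353607/387420489 = 90392079680/43046721.
Numerically: E[X] ≈ 2099.9.

E[X] = 20160 · (7/9)^{9} = 90392079680/43046721 ≈ 2099.9.


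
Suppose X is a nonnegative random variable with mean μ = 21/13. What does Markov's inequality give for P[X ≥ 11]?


μ = E[X] = 21/13, a = 11.
Markov: P[X ≥ 11] ≤ μ/a = (21/13)/11 = 21/143.
Numerically: ≈ 0.146853.
(Since a = 11 > μ = 1.615385, the bound 21/143 is < 1 and informative.)

P[X ≥ 11] ≤ 21/143 ≈ 0.146853.


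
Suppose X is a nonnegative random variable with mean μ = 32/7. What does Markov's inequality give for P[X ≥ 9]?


μ = E[X] = 32/7, a = 9.
Markov: P[X ≥ 9] ≤ μ/a = (32/7)/9 = 32/63.
Numerically: ≈ 0.508.
(Since a = 9 > μ = 4.571, the bound 32/63 is < 1 and informative.)

P[X ≥ 9] ≤ 32/63 ≈ 0.508.


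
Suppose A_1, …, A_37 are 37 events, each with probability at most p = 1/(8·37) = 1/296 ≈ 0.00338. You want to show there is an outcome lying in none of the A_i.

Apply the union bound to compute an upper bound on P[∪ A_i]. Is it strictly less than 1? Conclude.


Union bound: P[∪_{i=1}^{37} A_i] ≤ Σ_i P[A_i] ≤ 37·p = 37·(1/296) = 1/8.
Numerically: 1/8 ≈ 0.12500.
Is 1/8 < 1? YES.
Since P[∪ A_i] ≤ 1/8 < 1, the complement has P[∩ A_i^c] ≥ 1 − 1/8 = 7/8 > 0, so some outcome avoids every A_i.

37·p = 1/8 ≈ 0.12500; existence CERTIFIED by the union bound.


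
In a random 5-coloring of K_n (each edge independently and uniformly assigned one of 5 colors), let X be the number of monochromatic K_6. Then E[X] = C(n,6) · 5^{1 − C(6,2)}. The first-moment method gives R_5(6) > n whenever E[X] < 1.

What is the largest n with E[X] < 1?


We need C(n, 6) · 5^{1 − 15} < 1, i.e. C(n, 6) < 5^{15 − 1} = 6103515625.
Check values of n near the boundary:
  n = 126: C(126, 6) = 4925156775; 4925156775 < 6103515625? YES
  n = 127: C(127, 6) = 5169379425; 5169379425 < 6103515625? YES
  n = 128: C(128, 6) = 5423611200; 5423611200 < 6103515625? YES
  n = 129: C(129, 6) = 5688177600; 5688177600 < 6103515625? YES
  n = 130: C(130, 6) = 5963412000; 5963412000 < 6103515625? YES
  n = 131: C(131, 6) = 6249655776; 6249655776 < 6103515625? NO
  n = 132: C(132, 6) = 6547258432; 6547258432 < 6103515625? NO
  n = 133: C(133, 6) = 6856577728; 6856577728 < 6103515625? NO
The largest n with C(n, 6) < 6103515625 is n = 130 (where E[X] = 47707296/48828125 ≈ 0.9770). Hence R_5(6) > 130, i.e. R_5(6) ≥ 131.

Largest n = 130; hence R_5(6) > 130.


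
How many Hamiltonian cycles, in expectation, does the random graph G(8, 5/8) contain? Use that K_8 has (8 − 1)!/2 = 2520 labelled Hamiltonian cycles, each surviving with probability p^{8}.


K_8 has (8 − 1)!/2 = 2520 labelled Hamiltonian cycles.
For each such Hamiltonian cycle H, let X_H = 1 if all 8 edges of H are present in G. Then P[X_H = 1] = p^{8} = (5/8)^{8} = 390625/16777216.
By linearity: E[X] = Σ_H E[X_H] = 2520 · p^{8} = 2520 · 390625/16777216 = 123046875/2097152.
Numerically: E[X] ≈ 58.6733.

E[X] = 2520 · (5/8)^{8} = 123046875/2097152 ≈ 58.6733.


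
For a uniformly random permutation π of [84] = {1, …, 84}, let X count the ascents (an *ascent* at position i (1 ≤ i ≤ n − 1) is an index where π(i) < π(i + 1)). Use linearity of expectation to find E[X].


Write X = Σ X_I over i = 1, …, 83, with X_I the indicator of one ascent.
There are 83 indicators.
For each fixed i, the pair (π(i), π(i+1)) is a uniformly random ordered pair of distinct values from {1, …, 84}; by symmetry P[π(i) < π(i+1)] = 1/2.
By linearity: E[X] = 83 · (1/2) = (84 − 1) · (1/2) = 83/2 ≈ 41.500.

E[X] = 83/2 = 41.500.


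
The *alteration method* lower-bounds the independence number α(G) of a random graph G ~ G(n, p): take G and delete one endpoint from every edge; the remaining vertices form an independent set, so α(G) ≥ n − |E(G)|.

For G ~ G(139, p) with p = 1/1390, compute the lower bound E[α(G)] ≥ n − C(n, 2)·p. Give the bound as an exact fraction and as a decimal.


E[|E(G)|] = C(139, 2)·p = 9591 · (1/1390) = 69/10.
E[α(G)] ≥ n − E[|E(G)|] = 139 − 69/10 = 1321/10.
Numerically: ≈ 132.100.
(This is only a lower bound; the true E[α(G)] may be larger.)

E[α(G)] ≥ 1321/10 ≈ 132.100.


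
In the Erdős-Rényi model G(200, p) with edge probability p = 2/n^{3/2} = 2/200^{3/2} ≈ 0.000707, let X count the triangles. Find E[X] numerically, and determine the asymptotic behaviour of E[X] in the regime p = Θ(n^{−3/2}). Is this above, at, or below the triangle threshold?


Number of potential triangles: C(200, 3) = 1313400.
Each occurs with probability p³ ≈ (0.000707)³ ≈ 3.53553e-10.
By linearity: E[X] = C(200, 3)·p³ ≈ 1313400 · 3.53553e-10 ≈ 0.000.
Since α = 3/2 > 1, p = c/n^{3/2} = o(1/n) is below the triangle threshold p ~ 1/n. Asymptotically E[X] ~ (c³/6)·n^{3(1−α)} = (2³/6)·n^{-1.5} → 0, so by Markov's inequality G has no triangles w.h.p.

E[X] ≈ 0.000; in regime p = Θ(1/n^{3/2}) E[X] tends to 0 (below the triangle threshold p ~ 1/n).


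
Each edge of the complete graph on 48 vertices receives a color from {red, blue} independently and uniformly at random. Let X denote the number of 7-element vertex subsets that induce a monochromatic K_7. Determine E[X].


Let X = Σ_S X_S over the C(48, 7) = 73629072 subsets S of size 7, where X_S = 1 if the K_7 on S is monochromatic.
For a fixed S, the K_7 on S has C(7, 2) = 21 edges. P[all 21 edges red] = (1/2)^21, and likewise for blue, so P[monochromatic] = 2·(1/2)^21 = 2^{1 − 21} = 1/1048576.
Summing: E[X] = C(48, 7) · 2^{1 − 21} = 73629072 · 1/1048576 = 4601817/65536.
Numerically: E[X] ≈ 70.2182.

E[X] = C(48,7)·2^(1−C(7,2)) = 4601817/65536 ≈ 70.2182.


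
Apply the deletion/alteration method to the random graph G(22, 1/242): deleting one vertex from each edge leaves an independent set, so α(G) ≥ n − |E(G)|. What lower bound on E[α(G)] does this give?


E[|E(G)|] = C(22, 2)·p = 231 · (1/242) = 21/22.
E[α(G)] ≥ n − E[|E(G)|] = 22 − 21/22 = 463/22.
Numerically: ≈ 21.045.
(This is only a lower bound; the true E[α(G)] may be larger.)

E[α(G)] ≥ 463/22 ≈ 21.045.


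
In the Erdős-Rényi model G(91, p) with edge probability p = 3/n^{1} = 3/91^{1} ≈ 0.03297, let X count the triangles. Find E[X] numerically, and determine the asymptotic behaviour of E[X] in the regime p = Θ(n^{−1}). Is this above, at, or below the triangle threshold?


Number of potential triangles: C(91, 3) = 121485.
Each occurs with probability p³ ≈ (0.03297)³ ≈ 3.582940e-05.
By linearity: E[X] = C(91, 3)·p³ ≈ 121485 · 3.582940e-05 ≈ 4.3527.
Here α = 1, so p = 3/n is exactly at the triangle threshold p ~ 1/n. Asymptotically E[X] → c³/6 = 3³/6 = 9/2 ≈ 4.5000, a bounded constant. In this regime the triangle count is asymptotically Poisson(c³/6).

E[X] ≈ 4.3527; in regime p = Θ(1/n^{1}) E[X] stays bounded (at the triangle threshold p ~ 1/n).


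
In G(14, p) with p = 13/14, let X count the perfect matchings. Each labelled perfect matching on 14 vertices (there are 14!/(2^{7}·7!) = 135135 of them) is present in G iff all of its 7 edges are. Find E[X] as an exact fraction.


K_14 has 14!/(2^{7}·7!) = 135135 labelled perfect matchings.
For each such perfect matching H, let X_H = 1 if all 7 edges of H are present in G. Then P[X_H = 1] = p^{7} = (13/14)^{7} = 62748517/105413504.
By linearity: E[X] = Σ_H E[X_H] = 135135 · p^{7} = 135135 · 62748517/105413504 = 1211360120685/15059072.
Numerically: E[X] ≈ 8.04e+04.

E[X] = 135135 · (13/14)^{7} = 1211360120685/15059072 ≈ 8.04e+04.


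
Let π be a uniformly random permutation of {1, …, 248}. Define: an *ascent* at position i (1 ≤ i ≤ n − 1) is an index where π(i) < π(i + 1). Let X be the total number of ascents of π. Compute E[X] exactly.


Write X = Σ X_I over i = 1, …, 247, with X_I the indicator of one ascent.
There are 247 indicators.
For each fixed i, the pair (π(i), π(i+1)) is a uniformly random ordered pair of distinct values from {1, …, 248}; by symmetry P[π(i) < π(i+1)] = 1/2.
By linearity: E[X] = 247 · (1/2) = (248 − 1) · (1/2) = 247/2 ≈ 123.500.

E[X] = 247/2 = 123.500.


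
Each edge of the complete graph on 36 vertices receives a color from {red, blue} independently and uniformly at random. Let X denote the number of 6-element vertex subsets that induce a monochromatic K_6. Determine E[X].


Let X = Σ_S X_S over the C(36, 6) = 1947792 subsets S of size 6, where X_S = 1 if the K_6 on S is monochromatic.
For a fixed S, the K_6 on S has C(6, 2) = 15 edges. P[all 15 edges red] = (1/2)^15, and likewise for blue, so P[monochromatic] = 2·(1/2)^15 = 2^{1 − 15} = 1/16384.
By linearity of expectation: E[X] = C(36, 6) · 2^{1 − 15} = 1947792 · 1/16384 = 121737/1024.
Numerically: E[X] ≈ 118.884.

E[X] = C(36,6)·2^(1−C(6,2)) = 121737/1024 ≈ 118.884.


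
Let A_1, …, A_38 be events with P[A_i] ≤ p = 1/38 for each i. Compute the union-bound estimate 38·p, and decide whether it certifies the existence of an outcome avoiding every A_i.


Union bound: P[∪_{i=1}^{38} A_i] ≤ Σ_i P[A_i] ≤ 38·p = 38·(1/38) = 1.
Numerically: 1 ≈ 1.000.
Is 1 < 1? NO.
Since the bound 1 is ≥ 1, the union bound is uninformative here; it does NOT by itself certify existence.

38·p = 1 ≈ 1.000; existence NOT certified by the union bound.


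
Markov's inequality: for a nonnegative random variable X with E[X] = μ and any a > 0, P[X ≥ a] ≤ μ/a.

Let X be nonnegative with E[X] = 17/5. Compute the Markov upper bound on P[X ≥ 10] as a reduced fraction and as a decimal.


μ = E[X] = 17/5, a = 10.
Markov: P[X ≥ 10] ≤ μ/a = (17/5)/10 = 17/50.
Numerically: ≈ 0.340.
(Since a = 10 > μ = 3.400, the bound 17/50 is < 1 and informative.)

P[X ≥ 10] ≤ 17/50 ≈ 0.340.


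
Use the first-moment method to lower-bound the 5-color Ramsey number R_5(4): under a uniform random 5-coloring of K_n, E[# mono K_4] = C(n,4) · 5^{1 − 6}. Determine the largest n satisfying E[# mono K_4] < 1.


We need C(n, 4) · 5^{1 − 6} < 1, i.e. C(n, 4) < 5^{6 − 1} = 3125.
Check values of n near the boundary:
  n = 17: C(17, 4) = 2380; 2380 < 3125? YES
  n = 18: C(18, 4) = 3060; 3060 < 3125? YES
  n = 19: C(19, 4) = 3876; 3876 < 3125? NO
  n = 20: C(20, 4) = 4845; 4845 < 3125? NO
The largest n with C(n, 4) < 3125 is n = 18 (where E[X] = 612/625 ≈ 0.979). Hence R_5(4) > 18, i.e. R_5(4) ≥ 19.

Largest n = 18; hence R_5(4) > 18.


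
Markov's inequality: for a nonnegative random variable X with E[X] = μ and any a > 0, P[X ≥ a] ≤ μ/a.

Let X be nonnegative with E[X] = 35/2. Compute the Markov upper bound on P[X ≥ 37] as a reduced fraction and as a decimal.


μ = E[X] = 35/2, a = 37.
Markov: P[X ≥ 37] ≤ μ/a = (35/2)/37 = 35/74.
Numerically: ≈ 0.472973.
(Since a = 37 > μ = 17.500000, the bound 35/74 is < 1 and informative.)

P[X ≥ 37] ≤ 35/74 ≈ 0.472973.


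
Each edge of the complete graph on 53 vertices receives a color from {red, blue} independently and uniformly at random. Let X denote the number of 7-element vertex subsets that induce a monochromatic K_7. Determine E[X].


Let X = Σ_S X_S over the C(53, 7) = 154143080 subsets S of size 7, where X_S = 1 if the K_7 on S is monochromatic.
For a fixed S, the K_7 on S has C(7, 2) = 21 edges. P[all 21 edges red] = (1/2)^21, and likewise for blue, so P[monochromatic] = 2·(1/2)^21 = 2^{1 − 21} = 1/1048576.
By linearity of expectation: E[X] = C(53, 7) · 2^{1 − 21} = 154143080 · 1/1048576 = 19267885/131072.
Numerically: E[X] ≈ 147.0023.

E[X] = C(53,7)·2^(1−C(7,2)) = 19267885/131072 ≈ 147.0023.


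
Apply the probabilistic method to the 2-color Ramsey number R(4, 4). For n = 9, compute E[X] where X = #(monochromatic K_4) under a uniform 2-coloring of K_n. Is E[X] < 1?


E[X] = C(9, 4) · 2^{1 − 6} = 126 · 2^{−5} = 126/32.
As a reduced fraction: E[X] = 63/16 ≈ 3.93750.
Is E[X] < 1? NO.
Since E[X] ≥ 1, the first-moment bound is inconclusive at n = 9; it does NOT by itself certify R(4, 4) > 9.

E[X] = 63/16 ≈ 3.93750; E[X] ≥ 1; first-moment method inconclusive here.


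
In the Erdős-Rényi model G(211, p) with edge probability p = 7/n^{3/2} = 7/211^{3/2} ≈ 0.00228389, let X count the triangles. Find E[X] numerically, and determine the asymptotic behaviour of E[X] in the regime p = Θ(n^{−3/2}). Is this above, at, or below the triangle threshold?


Number of potential triangles: C(211, 3) = 1543465.
Each occurs with probability p³ ≈ (0.00228389)³ ≈ 1.19130529e-08.
By linearity: E[X] = C(211, 3)·p³ ≈ 1543465 · 1.19130529e-08 ≈ 0.018387.
Since α = 3/2 > 1, p = c/n^{3/2} = o(1/n) is below the triangle threshold p ~ 1/n. Asymptotically E[X] ~ (c³/6)·n^{3(1−α)} = (7³/6)·n^{-1.5} → 0, so by Markov's inequality G has no triangles w.h.p.

E[X] ≈ 0.018387; in regime p = Θ(1/n^{3/2}) E[X] tends to 0 (below the triangle threshold p ~ 1/n).


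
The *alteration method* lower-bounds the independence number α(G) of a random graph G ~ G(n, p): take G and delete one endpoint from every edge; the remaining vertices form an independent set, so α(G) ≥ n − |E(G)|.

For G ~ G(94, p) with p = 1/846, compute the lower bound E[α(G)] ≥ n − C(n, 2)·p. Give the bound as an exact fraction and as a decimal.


E[|E(G)|] = C(94, 2)·p = 4371 · (1/846) = 31/6.
E[α(G)] ≥ n − E[|E(G)|] = 94 − 31/6 = 533/6.
Numerically: ≈ 88.83333.
(This is only a lower bound; the true E[α(G)] may be larger.)

E[α(G)] ≥ 533/6 ≈ 88.83333.


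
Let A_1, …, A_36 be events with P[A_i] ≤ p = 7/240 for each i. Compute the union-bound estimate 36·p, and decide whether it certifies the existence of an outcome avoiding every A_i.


Union bound: P[∪_{i=1}^{36} A_i] ≤ Σ_i P[A_i] ≤ 36·p = 36·(7/240) = 21/20.
Numerically: 21/20 ≈ 1.050.
Is 21/20 < 1? NO.
Since the bound 21/20 is ≥ 1, the union bound is uninformative here; it does NOT by itself certify existence.

36·p = 21/20 ≈ 1.050; existence NOT certified by the union bound.


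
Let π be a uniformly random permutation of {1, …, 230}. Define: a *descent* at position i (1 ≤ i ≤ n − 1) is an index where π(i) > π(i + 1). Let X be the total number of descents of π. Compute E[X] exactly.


Write X = Σ X_I over i = 1, …, 229, with X_I the indicator of one descent.
There are 229 indicators.
For each fixed i, the pair (π(i), π(i+1)) is a uniformly random ordered pair of distinct values from {1, …, 230}; by symmetry P[π(i) > π(i+1)] = 1/2.
By linearity: E[X] = 229 · (1/2) = (230 − 1) · (1/2) = 229/2 ≈ 114.500000.

E[X] = 229/2 = 114.500000.


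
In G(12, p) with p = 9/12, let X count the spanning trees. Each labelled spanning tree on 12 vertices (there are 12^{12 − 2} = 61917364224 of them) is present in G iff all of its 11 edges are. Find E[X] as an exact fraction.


K_12 has 12^{12 − 2} = 61917364224 labelled spanning trees.
For each such spanning tree H, let X_H = 1 if all 11 edges of H are present in G. Then P[X_H = 1] = p^{11} = (3/4)^{11} = 177147/4194304.
Summing the indicators: E[X] = Σ_H E[X_H] = 61917364224 · p^{11} = 61917364224 · 177147/4194304 = 10460353203/4.
Numerically: E[X] ≈ 2.6151e+09.

E[X] = 61917364224 · (3/4)^{11} = 10460353203/4 ≈ 2.6151e+09.


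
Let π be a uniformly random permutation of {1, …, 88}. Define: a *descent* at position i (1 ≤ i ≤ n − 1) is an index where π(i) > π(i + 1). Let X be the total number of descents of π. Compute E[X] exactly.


Write X = Σ X_I over i = 1, …, 87, with X_I the indicator of one descent.
There are 87 indicators.
For each fixed i, the pair (π(i), π(i+1)) is a uniformly random ordered pair of distinct values from {1, …, 88}; by symmetry P[π(i) > π(i+1)] = 1/2.
By linearity: E[X] = 87 · (1/2) = (88 − 1) · (1/2) = 87/2 ≈ 43.500000.

E[X] = 87/2 = 43.500000.


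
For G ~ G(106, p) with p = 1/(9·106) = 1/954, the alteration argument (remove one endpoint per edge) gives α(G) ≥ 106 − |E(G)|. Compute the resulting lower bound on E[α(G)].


E[|E(G)|] = C(106, 2)·p = 5565 · (1/954) = 35/6.
E[α(G)] ≥ n − E[|E(G)|] = 106 − 35/6 = 601/6.
Numerically: ≈ 100.167.
(This is only a lower bound; the true E[α(G)] may be larger.)

E[α(G)] ≥ 601/6 ≈ 100.167.


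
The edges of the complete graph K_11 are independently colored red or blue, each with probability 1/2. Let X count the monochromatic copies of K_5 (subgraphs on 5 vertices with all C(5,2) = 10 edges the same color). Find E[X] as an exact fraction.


Let X = Σ_S X_S over the C(11, 5) = 462 subsets S of size 5, where X_S = 1 if the K_5 on S is monochromatic.
For a fixed S, the K_5 on S has C(5, 2) = 10 edges. P[all 10 edges red] = (1/2)^10, and likewise for blue, so P[monochromatic] = 2·(1/2)^10 = 2^{1 − 10} = 1/512.
Summing: E[X] = C(11, 5) · 2^{1 − 10} = 462 · 1/512 = 231/256.
Numerically: E[X] ≈ 0.90234.

E[X] = C(11,5)·2^(1−C(5,2)) = 231/256 ≈ 0.90234.


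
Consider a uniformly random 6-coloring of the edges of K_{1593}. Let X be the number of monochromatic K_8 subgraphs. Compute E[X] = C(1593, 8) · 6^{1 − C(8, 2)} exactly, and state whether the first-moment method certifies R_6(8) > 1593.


E[X] = C(1593, 8) · 6^{1 − 28} = 1010555394551193970323 · 6^{−27} = 1010555394551193970323/1023490369077469249536.
As a reduced fraction: E[X] = 37427977575970147049/37907050706572935168 ≈ 0.9874.
Is E[X] < 1? YES.
Since E[X] < 1, there exists a 6-coloring of K_{1593} with no monochromatic K_8; hence R_6(8) > 1593.

E[X] = 37427977575970147049/37907050706572935168 ≈ 0.9874; E[X] < 1, so R_6(8) > 1593.


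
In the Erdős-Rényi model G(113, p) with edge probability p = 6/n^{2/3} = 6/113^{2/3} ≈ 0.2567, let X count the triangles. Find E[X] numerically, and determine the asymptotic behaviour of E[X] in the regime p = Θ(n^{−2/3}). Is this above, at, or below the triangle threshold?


Number of potential triangles: C(113, 3) = 234136.
Each occurs with probability p³ ≈ (0.2567)³ ≈ 1.6915968e-02.
By linearity: E[X] = C(113, 3)·p³ ≈ 234136 · 1.6915968e-02 ≈ 3960.63717.
Since α = 2/3 < 1, p = c/n^{2/3} ≫ 1/n is above the triangle threshold p ~ 1/n. Asymptotically E[X] ~ (c³/6)·n^{3(1−α)} = (6³/6)·n^{1} → ∞; triangles are abundant w.h.p.

E[X] ≈ 3960.63717; in regime p = Θ(1/n^{2/3}) E[X] diverges (above the triangle threshold p ~ 1/n).


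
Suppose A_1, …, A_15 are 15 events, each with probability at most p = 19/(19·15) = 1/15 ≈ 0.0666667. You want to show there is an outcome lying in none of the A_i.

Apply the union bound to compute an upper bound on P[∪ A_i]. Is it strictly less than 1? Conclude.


Union bound: P[∪_{i=1}^{15} A_i] ≤ Σ_i P[A_i] ≤ 15·p = 15·(1/15) = 1.
Numerically: 1 ≈ 1.0000000.
Is 1 < 1? NO.
Since the bound 1 is ≥ 1, the union bound is uninformative here; it does NOT by itself certify existence.

15·p = 1 ≈ 1.0000000; existence NOT certified by the union bound.


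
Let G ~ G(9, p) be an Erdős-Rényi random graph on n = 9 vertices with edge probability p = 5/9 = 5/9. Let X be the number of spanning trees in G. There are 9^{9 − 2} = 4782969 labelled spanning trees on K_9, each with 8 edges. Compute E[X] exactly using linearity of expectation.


K_9 has 9^{9 − 2} = 4782969 labelled spanning trees.
For each such spanning tree H, let X_H = 1 if all 8 edges of H are present in G. Then P[X_H = 1] = p^{8} = (5/9)^{8} = 390625/43046721.
Summing the indicators: E[X] = Σ_H E[X_H] = 4782969 · p^{8} = 4782969 · 390625/43046721 = 390625/9.
Numerically: E[X] ≈ 43402.8.

E[X] = 4782969 · (5/9)^{8} = 390625/9 ≈ 43402.8.


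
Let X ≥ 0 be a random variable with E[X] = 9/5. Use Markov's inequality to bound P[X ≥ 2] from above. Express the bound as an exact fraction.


μ = E[X] = 9/5, a = 2.
Markov: P[X ≥ 2] ≤ μ/a = (9/5)/2 = 9/10.
Numerically: ≈ 0.900000.
(Since a = 2 > μ = 1.800000, the bound 9/10 is < 1 and informative.)

P[X ≥ 2] ≤ 9/10 ≈ 0.900000.


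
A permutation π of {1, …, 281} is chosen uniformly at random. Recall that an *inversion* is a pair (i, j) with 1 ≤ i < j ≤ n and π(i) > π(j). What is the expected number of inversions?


Write X = Σ X_I over the C(281, 2) = 39340 pairs i < j, with X_I the indicator of one inversion.
There are 39340 indicators.
For each fixed pair i < j, the values π(i) and π(j) are two distinct elements of {1, …, 281} in uniformly random order; by symmetry P[π(i) > π(j)] = 1/2.
By linearity: E[X] = 39340 · (1/2) = C(281, 2) · (1/2) = 39340/2 = 19670 ≈ 19670.0000.

E[X] = 19670 = 19670.0000.


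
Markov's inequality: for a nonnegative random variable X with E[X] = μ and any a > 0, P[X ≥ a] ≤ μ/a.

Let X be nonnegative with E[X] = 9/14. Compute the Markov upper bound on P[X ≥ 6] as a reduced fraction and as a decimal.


μ = E[X] = 9/14, a = 6.
Markov: P[X ≥ 6] ≤ μ/a = (9/14)/6 = 3/28.
Numerically: ≈ 0.10714.
(Since a = 6 > μ = 0.64286, the bound 3/28 is < 1 and informative.)

P[X ≥ 6] ≤ 3/28 ≈ 0.10714.


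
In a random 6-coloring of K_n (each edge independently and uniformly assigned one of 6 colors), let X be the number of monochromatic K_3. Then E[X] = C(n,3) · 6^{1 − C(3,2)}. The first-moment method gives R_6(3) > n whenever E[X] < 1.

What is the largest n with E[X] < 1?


We need C(n, 3) · 6^{1 − 3} < 1, i.e. C(n, 3) < 6^{3 − 1} = 36.
Check values of n near the boundary:
  n = 6: C(6, 3) = 20; 20 < 36? YES
  n = 7: C(7, 3) = 35; 35 < 36? YES
  n = 8: C(8, 3) = 56; 56 < 36? NO
  n = 9: C(9, 3) = 84; 84 < 36? NO
The largest n with C(n, 3) < 36 is n = 7 (where E[X] = 35/36 ≈ 0.972). Hence R_6(3) > 7, i.e. R_6(3) ≥ 8.

Largest n = 7; hence R_6(3) > 7.


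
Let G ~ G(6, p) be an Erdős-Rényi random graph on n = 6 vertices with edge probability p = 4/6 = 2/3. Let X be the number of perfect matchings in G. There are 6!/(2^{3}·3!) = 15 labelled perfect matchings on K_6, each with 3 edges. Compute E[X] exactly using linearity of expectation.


K_6 has 6!/(2^{3}·3!) = 15 labelled perfect matchings.
For each such perfect matching H, let X_H = 1 if all 3 edges of H are present in G. Then P[X_H = 1] = p^{3} = (2/3)^{3} = 8/27.
Summing the indicators: E[X] = Σ_H E[X_H] = 15 · p^{3} = 15 · 8/27 = 40/9.
Numerically: E[X] ≈ 4.4444.

E[X] = 15 · (2/3)^{3} = 40/9 ≈ 4.4444.


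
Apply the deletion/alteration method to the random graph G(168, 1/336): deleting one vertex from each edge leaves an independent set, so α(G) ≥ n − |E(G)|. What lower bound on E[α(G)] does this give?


E[|E(G)|] = C(168, 2)·p = 14028 · (1/336) = 167/4.
E[α(G)] ≥ n − E[|E(G)|] = 168 − 167/4 = 505/4.
Numerically: ≈ 126.25000.
(This is only a lower bound; the true E[α(G)] may be larger.)

E[α(G)] ≥ 505/4 ≈ 126.25000.


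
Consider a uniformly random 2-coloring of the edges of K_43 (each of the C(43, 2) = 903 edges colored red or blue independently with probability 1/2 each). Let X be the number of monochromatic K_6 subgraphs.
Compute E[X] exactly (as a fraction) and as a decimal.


Let X = Σ_S X_S over the C(43, 6) = 6096454 subsets S of size 6, where X_S = 1 if the K_6 on S is monochromatic.
For a fixed S, the K_6 on S has C(6, 2) = 15 edges. P[all 15 edges red] = (1/2)^15, and likewise for blue, so P[monochromatic] = 2·(1/2)^15 = 2^{1 − 15} = 1/16384.
Summing: E[X] = C(43, 6) · 2^{1 − 15} = 6096454 · 1/16384 = 3048227/8192.
Numerically: E[X] ≈ 372.098022.

E[X] = C(43,6)·2^(1−C(6,2)) = 3048227/8192 ≈ 372.098022.


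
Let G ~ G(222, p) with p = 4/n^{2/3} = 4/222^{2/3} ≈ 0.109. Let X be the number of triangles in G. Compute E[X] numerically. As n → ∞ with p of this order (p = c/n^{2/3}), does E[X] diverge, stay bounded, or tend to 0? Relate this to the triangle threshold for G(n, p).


Number of potential triangles: C(222, 3) = 1798940.
Each occurs with probability p³ ≈ (0.109)³ ≈ 1.29860e-03.
By linearity: E[X] = C(222, 3)·p³ ≈ 1798940 · 1.29860e-03 ≈ 2336.096.
Since α = 2/3 < 1, p = c/n^{2/3} ≫ 1/n is above the triangle threshold p ~ 1/n. Asymptotically E[X] ~ (c³/6)·n^{3(1−α)} = (4³/6)·n^{1} → ∞; triangles are abundant w.h.p.

E[X] ≈ 2336.096; in regime p = Θ(1/n^{2/3}) E[X] diverges (above the triangle threshold p ~ 1/n).


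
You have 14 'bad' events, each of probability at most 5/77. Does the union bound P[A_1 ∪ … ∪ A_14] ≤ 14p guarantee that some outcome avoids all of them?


Union bound: P[∪_{i=1}^{14} A_i] ≤ Σ_i P[A_i] ≤ 14·p = 14·(5/77) = 10/11.
Numerically: 10/11 ≈ 0.909091.
Is 10/11 < 1? YES.
Since P[∪ A_i] ≤ 10/11 < 1, the complement has P[∩ A_i^c] ≥ 1 − 10/11 = 1/11 > 0, so some outcome avoids every A_i.

14·p = 10/11 ≈ 0.909091; existence CERTIFIED by the union bound.


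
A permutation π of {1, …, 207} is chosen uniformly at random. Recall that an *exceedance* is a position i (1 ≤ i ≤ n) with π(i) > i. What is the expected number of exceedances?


Write X = Σ_{i=1}^{207} X_i, where X_i = 1_{π(i) > i}.
For each fixed i, π(i) is uniform over {1, …, 207} (marginal of a uniform permutation), so P[π(i) > i] = (n − i)/n. Summing: Σ_{i=1}^{207} (n − i)/n = (0 + 1 + … + 206)/207 = 207(207 − 1)/(2·207) = (207 − 1)/2.
Hence E[X] = Σ_{i=1}^{207} (207 − i)/207 = 103 ≈ 103.0000.

E[X] = 103 = 103.0000.


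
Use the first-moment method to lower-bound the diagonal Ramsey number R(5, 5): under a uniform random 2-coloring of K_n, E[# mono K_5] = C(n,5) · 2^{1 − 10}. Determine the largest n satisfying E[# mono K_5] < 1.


We need C(n, 5) · 2^{1 − 10} < 1, i.e. C(n, 5) < 2^{10 − 1} = 512.
Check values of n near the boundary:
  n = 7: C(7, 5) = 21; 21 < 512? YES
  n = 8: C(8, 5) = 56; 56 < 512? YES
  n = 9: C(9, 5) = 126; 126 < 512? YES
  n = 10: C(10, 5) = 252; 252 < 512? YES
  n = 11: C(11, 5) = 462; 462 < 512? YES
  n = 12: C(12, 5) = 792; 792 < 512? NO
The largest n with C(n, 5) < 512 is n = 11 (where E[X] = 231/256 ≈ 0.902344). Hence R(5, 5) > 11, i.e. R(5, 5) ≥ 12.

Largest n = 11; hence R(5, 5) > 11.


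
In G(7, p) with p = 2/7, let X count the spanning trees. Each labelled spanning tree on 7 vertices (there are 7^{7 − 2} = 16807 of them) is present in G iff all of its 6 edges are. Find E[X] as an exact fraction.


K_7 has 7^{7 − 2} = 16807 labelled spanning trees.
For each such spanning tree H, let X_H = 1 if all 6 edges of H are present in G. Then P[X_H = 1] = p^{6} = (2/7)^{6} = 64/117649.
By linearity of expectation: E[X] = Σ_H E[X_H] = 16807 · p^{6} = 16807 · 64/117649 = 64/7.
Numerically: E[X] ≈ 9.14286.

E[X] = 16807 · (2/7)^{6} = 64/7 ≈ 9.14286.


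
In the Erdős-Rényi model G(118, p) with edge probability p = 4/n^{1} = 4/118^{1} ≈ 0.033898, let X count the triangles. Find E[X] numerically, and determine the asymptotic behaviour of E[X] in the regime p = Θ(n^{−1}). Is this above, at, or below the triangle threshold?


Number of potential triangles: C(118, 3) = 266916.
Each occurs with probability p³ ≈ (0.033898)³ ≈ 3.8952376e-05.
By linearity: E[X] = C(118, 3)·p³ ≈ 266916 · 3.8952376e-05 ≈ 10.39701.
Here α = 1, so p = 4/n is exactly at the triangle threshold p ~ 1/n. Asymptotically E[X] → c³/6 = 4³/6 = 32/3 ≈ 10.66667, a bounded constant. In this regime the triangle count is asymptotically Poisson(c³/6).

E[X] ≈ 10.39701; in regime p = Θ(1/n^{1}) E[X] stays bounded (at the triangle threshold p ~ 1/n).


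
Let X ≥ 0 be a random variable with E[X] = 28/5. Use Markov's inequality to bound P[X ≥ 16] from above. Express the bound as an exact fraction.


μ = E[X] = 28/5, a = 16.
Markov: P[X ≥ 16] ≤ μ/a = (28/5)/16 = 7/20.
Numerically: ≈ 0.3500.
(Since a = 16 > μ = 5.6000, the bound 7/20 is < 1 and informative.)

P[X ≥ 16] ≤ 7/20 ≈ 0.3500.


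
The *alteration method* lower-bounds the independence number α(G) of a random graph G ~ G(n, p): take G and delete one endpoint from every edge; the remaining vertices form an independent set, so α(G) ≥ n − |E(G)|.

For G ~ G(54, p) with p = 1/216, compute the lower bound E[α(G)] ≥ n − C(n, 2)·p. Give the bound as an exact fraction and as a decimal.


E[|E(G)|] = C(54, 2)·p = 1431 · (1/216) = 53/8.
E[α(G)] ≥ n − E[|E(G)|] = 54 − 53/8 = 379/8.
Numerically: ≈ 47.375000.
(This is only a lower bound; the true E[α(G)] may be larger.)

E[α(G)] ≥ 379/8 ≈ 47.375000.


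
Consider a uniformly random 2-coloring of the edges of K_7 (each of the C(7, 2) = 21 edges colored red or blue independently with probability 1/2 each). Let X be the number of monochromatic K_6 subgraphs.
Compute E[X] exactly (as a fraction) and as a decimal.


Let X = Σ_S X_S over the C(7, 6) = 7 subsets S of size 6, where X_S = 1 if the K_6 on S is monochromatic.
For a fixed S, the K_6 on S has C(6, 2) = 15 edges. P[all 15 edges red] = (1/2)^15, and likewise for blue, so P[monochromatic] = 2·(1/2)^15 = 2^{1 − 15} = 1/16384.
By linearity: E[X] = C(7, 6) · 2^{1 − 15} = 7 · 1/16384 = 7/16384.
Numerically: E[X] ≈ 0.0004.

E[X] = C(7,6)·2^(1−C(6,2)) = 7/16384 ≈ 0.0004.


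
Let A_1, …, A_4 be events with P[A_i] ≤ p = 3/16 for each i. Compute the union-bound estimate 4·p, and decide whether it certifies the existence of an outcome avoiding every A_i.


Union bound: P[∪_{i=1}^{4} A_i] ≤ Σ_i P[A_i] ≤ 4·p = 4·(3/16) = 3/4.
Numerically: 3/4 ≈ 0.75000.
Is 3/4 < 1? YES.
Since P[∪ A_i] ≤ 3/4 < 1, the complement has P[∩ A_i^c] ≥ 1 − 3/4 = 1/4 > 0, so some outcome avoids every A_i.

4·p = 3/4 ≈ 0.75000; existence CERTIFIED by the union bound.


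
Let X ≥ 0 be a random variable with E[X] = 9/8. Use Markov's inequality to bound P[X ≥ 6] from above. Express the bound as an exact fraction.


μ = E[X] = 9/8, a = 6.
Markov: P[X ≥ 6] ≤ μ/a = (9/8)/6 = 3/16.
Numerically: ≈ 0.18750.
(Since a = 6 > μ = 1.12500, the bound 3/16 is < 1 and informative.)

P[X ≥ 6] ≤ 3/16 ≈ 0.18750.


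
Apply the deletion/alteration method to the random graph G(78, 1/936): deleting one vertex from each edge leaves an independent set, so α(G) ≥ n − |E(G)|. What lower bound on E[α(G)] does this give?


E[|E(G)|] = C(78, 2)·p = 3003 · (1/936) = 77/24.
E[α(G)] ≥ n − E[|E(G)|] = 78 − 77/24 = 1795/24.
Numerically: ≈ 74.79167.
(This is only a lower bound; the true E[α(G)] may be larger.)

E[α(G)] ≥ 1795/24 ≈ 74.79167.


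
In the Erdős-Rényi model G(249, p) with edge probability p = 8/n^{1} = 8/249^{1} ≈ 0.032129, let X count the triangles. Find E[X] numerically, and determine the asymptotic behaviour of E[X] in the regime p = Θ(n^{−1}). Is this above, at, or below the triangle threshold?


Number of potential triangles: C(249, 3) = 2542124.
Each occurs with probability p³ ≈ (0.032129)³ ≈ 3.3164383e-05.
By linearity: E[X] = C(249, 3)·p³ ≈ 2542124 · 3.3164383e-05 ≈ 84.30797.
Here α = 1, so p = 8/n is exactly at the triangle threshold p ~ 1/n. Asymptotically E[X] → c³/6 = 8³/6 = 256/3 ≈ 85.33333, a bounded constant. In this regime the triangle count is asymptotically Poisson(c³/6).

E[X] ≈ 84.30797; in regime p = Θ(1/n^{1}) E[X] stays bounded (at the triangle threshold p ~ 1/n).


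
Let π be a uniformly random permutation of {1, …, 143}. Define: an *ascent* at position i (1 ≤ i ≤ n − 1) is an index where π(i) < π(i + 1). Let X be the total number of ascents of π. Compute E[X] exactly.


Write X = Σ X_I over i = 1, …, 142, with X_I the indicator of one ascent.
There are 142 indicators.
For each fixed i, the pair (π(i), π(i+1)) is a uniformly random ordered pair of distinct values from {1, …, 143}; by symmetry P[π(i) < π(i+1)] = 1/2.
By linearity: E[X] = 142 · (1/2) = (143 − 1) · (1/2) = 71 ≈ 71.000000.

E[X] = 71 = 71.000000.


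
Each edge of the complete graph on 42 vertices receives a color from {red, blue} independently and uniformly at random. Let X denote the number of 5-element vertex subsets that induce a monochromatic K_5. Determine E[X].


Let X = Σ_S X_S over the C(42, 5) = 850668 subsets S of size 5, where X_S = 1 if the K_5 on S is monochromatic.
For a fixed S, the K_5 on S has C(5, 2) = 10 edges. P[all 10 edges red] = (1/2)^10, and likewise for blue, so P[monochromatic] = 2·(1/2)^10 = 2^{1 − 10} = 1/512.
By linearity of expectation: E[X] = C(42, 5) · 2^{1 − 10} = 850668 · 1/512 = 212667/128.
Numerically: E[X] ≈ 1661.460938.

E[X] = C(42,5)·2^(1−C(5,2)) = 212667/128 ≈ 1661.460938.


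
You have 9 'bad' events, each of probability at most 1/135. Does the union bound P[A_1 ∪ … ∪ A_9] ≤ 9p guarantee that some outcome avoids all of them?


Union bound: P[∪_{i=1}^{9} A_i] ≤ Σ_i P[A_i] ≤ 9·p = 9·(1/135) = 1/15.
Numerically: 1/15 ≈ 0.0667.
Is 1/15 < 1? YES.
Since P[∪ A_i] ≤ 1/15 < 1, the complement has P[∩ A_i^c] ≥ 1 − 1/15 = 14/15 > 0, so some outcome avoids every A_i.

9·p = 1/15 ≈ 0.0667; existence CERTIFIED by the union bound.


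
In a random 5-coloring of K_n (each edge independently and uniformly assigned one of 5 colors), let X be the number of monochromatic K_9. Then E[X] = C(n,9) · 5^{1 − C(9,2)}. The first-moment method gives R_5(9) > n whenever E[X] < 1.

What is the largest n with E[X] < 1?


We need C(n, 9) · 5^{1 − 36} < 1, i.e. C(n, 9) < 5^{36 − 1} = 2910383045673370361328125.
Check values of n near the boundary:
  n = 2169: C(2169, 9) = 2879753360044504243499683; 2879753360044504243499683 < 2910383045673370361328125? YES
  n = 2170: C(2170, 9) = 2891746779868845075610510; 2891746779868845075610510 < 2910383045673370361328125? YES
  n = 2171: C(2171, 9) = 2903784578674959601827205; 2903784578674959601827205 < 2910383045673370361328125? YES
  n = 2172: C(2172, 9) = 2915866900084148060642020; 2915866900084148060642020 < 2910383045673370361328125? NO
The largest n with C(n, 9) < 2910383045673370361328125 is n = 2171 (where E[X] = 580756915734991920365441/582076609134674072265625 ≈ 0.997733). Hence R_5(9) > 2171, i.e. R_5(9) ≥ 2172.

Largest n = 2171; hence R_5(9) > 2171.


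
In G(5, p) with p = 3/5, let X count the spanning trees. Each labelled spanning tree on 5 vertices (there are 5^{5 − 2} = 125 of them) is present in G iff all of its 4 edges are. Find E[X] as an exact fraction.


K_5 has 5^{5 − 2} = 125 labelled spanning trees.
For each such spanning tree H, let X_H = 1 if all 4 edges of H are present in G. Then P[X_H = 1] = p^{4} = (3/5)^{4} = 81/625.
Summing the indicators: E[X] = Σ_H E[X_H] = 125 · p^{4} = 125 · 81/625 = 81/5.
Numerically: E[X] ≈ 16.2.

E[X] = 125 · (3/5)^{4} = 81/5 ≈ 16.2.


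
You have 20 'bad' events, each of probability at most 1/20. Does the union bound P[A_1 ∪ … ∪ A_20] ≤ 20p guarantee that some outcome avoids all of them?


Union bound: P[∪_{i=1}^{20} A_i] ≤ Σ_i P[A_i] ≤ 20·p = 20·(1/20) = 1.
Numerically: 1 ≈ 1.0000000.
Is 1 < 1? NO.
Since the bound 1 is ≥ 1, the union bound is uninformative here; it does NOT by itself certify existence.

20·p = 1 ≈ 1.0000000; existence NOT certified by the union bound.


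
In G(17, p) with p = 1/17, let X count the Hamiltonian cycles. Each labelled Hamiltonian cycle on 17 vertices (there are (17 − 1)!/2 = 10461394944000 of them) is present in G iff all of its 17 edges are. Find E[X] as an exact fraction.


K_17 has (17 − 1)!/2 = 10461394944000 labelled Hamiltonian cycles.
For each such Hamiltonian cycle H, let X_H = 1 if all 17 edges of H are present in G. Then P[X_H = 1] = p^{17} = (1/17)^{17} = 1/827240261886336764177.
Summing the indicators: E[X] = Σ_H E[X_H] = 10461394944000 · p^{17} = 10461394944000 · 1/827240261886336764177 = 10461394944000/827240261886336764177.
Numerically: E[X] ≈ 1.26461e-08.

E[X] = 10461394944000 · (1/17)^{17} = 10461394944000/827240261886336764177 ≈ 1.26461e-08.


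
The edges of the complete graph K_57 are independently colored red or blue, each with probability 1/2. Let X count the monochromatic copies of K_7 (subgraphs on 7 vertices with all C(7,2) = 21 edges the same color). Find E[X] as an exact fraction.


Let X = Σ_S X_S over the C(57, 7) = 264385836 subsets S of size 7, where X_S = 1 if the K_7 on S is monochromatic.
For a fixed S, the K_7 on S has C(7, 2) = 21 edges. P[all 21 edges red] = (1/2)^21, and likewise for blue, so P[monochromatic] = 2·(1/2)^21 = 2^{1 − 21} = 1/1048576.
Summing: E[X] = C(57, 7) · 2^{1 − 21} = 264385836 · 1/1048576 = 66096459/262144.
Numerically: E[X] ≈ 252.1380.

E[X] = C(57,7)·2^(1−C(7,2)) = 66096459/262144 ≈ 252.1380.


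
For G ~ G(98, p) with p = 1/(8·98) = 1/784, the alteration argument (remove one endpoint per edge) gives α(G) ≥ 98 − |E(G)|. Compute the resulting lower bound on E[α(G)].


E[|E(G)|] = C(98, 2)·p = 4753 · (1/784) = 97/16.
E[α(G)] ≥ n − E[|E(G)|] = 98 − 97/16 = 1471/16.
Numerically: ≈ 91.93750.
(This is only a lower bound; the true E[α(G)] may be larger.)

E[α(G)] ≥ 1471/16 ≈ 91.93750.
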